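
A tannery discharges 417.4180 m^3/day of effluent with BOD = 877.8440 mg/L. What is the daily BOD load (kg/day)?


Formula: BOD_load = volume * conc / 1000
Substituting: BOD_load = 417.4180 * 877.8440 / 1000
Result: 366.4279 kg/day


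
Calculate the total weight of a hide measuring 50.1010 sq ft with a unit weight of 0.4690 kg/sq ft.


Formula: Weight = area * weight_per_sqft
Substituting: Weight = 50.1010 * 0.4690
Result: 23.4974 kg


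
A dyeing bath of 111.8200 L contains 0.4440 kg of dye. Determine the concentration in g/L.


Formula: Conc = dye_mass(kg) / volume(L) * 1000
Substituting: Conc = 0.4440 / 111.8200 * 1000
Result: 3.9707 g/L


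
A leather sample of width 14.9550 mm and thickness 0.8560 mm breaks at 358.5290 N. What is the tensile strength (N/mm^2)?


Formula: TS = force / (width * thickness)
Substituting: TS = 358.5290 / (14.9550 * 0.8560)
Result: 28.0068 N/mm^2


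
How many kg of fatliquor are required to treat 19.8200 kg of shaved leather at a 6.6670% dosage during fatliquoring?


Formula: Fat = substrate * pct / 100
Substituting: Fat = 19.8200 * 6.6670 / 100
Result: 1.3214 kg


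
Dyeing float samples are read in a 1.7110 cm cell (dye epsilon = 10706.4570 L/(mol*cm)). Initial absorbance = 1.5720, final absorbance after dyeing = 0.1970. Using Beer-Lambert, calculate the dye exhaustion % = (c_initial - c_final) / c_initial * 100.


c_initial = A_i / (epsilon * l) = 1.5720 / (10706.4570 * 1.7110) = 8.5814e-05 mol/L
c_final = A_f / (epsilon * l) = 0.1970 / (10706.4570 * 1.7110) = 1.0754e-05 mol/L
Exhaustion = (c_initial - c_final) / c_initial * 100 = (8.5814e-05 - 1.0754e-05) / 8.5814e-05 * 100 = 87.4682 %


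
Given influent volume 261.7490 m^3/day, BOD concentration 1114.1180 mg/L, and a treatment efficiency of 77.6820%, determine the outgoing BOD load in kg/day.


Load_in = volume * conc / 1000 = 261.7490 * 1114.1180 / 1000 = 291.6193 kg/day
Removed = Load_in * eff / 100 = 291.6193 * 77.6820 / 100 = 226.5357 kg/day
Load_out = Load_in - Removed = 291.6193 - 226.5357 = 65.0836 kg/day


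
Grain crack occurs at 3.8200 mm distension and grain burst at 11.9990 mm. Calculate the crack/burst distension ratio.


Formula: Ratio = crack / burst
Substituting: Ratio = 3.8200 / 11.9990
Result: 0.3184


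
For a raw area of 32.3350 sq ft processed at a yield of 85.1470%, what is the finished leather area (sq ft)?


Formula: finished = raw * yield / 100
Substituting: finished = 32.3350 * 85.1470 / 100
Result: 27.5323 sq ft


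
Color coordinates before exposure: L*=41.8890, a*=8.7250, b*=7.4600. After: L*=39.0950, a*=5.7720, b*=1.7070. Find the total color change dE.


dL = -2.7940, da = -2.9530, db = -5.7530
dE = sqrt((-2.7940)^2 + (-2.9530)^2 + (-5.7530)^2) = 7.0444


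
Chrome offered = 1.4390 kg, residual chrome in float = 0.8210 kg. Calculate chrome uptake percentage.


Formula: Uptake = (offered - residual) / offered * 100
Substituting: Uptake = (1.4390 - 0.8210) / 1.4390 * 100
Result: 42.9465 %


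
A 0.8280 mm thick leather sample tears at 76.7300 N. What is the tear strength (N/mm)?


Formula: Tear strength = force / thickness
Substituting: Tear strength = 76.7300 / 0.8280
Result: 92.6691 N/mm


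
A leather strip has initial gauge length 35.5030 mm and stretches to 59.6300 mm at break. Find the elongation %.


Formula: Elongation = (Lf - L0) / L0 * 100
Substituting: Elongation = (59.6300 - 35.5030) / 35.5030 * 100
Result: 67.9576 %


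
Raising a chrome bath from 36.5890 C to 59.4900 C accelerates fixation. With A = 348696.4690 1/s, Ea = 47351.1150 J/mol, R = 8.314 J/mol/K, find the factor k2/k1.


T1 = 36.5890 + 273.15 = 309.7390 K; T2 = 59.4900 + 273.15 = 332.6400 K
k1 = A * exp(-Ea/(R*T1)) = 348696.4690 * exp(-47351.1150/(8.314*309.7390)) = 0.00360436 1/s
k2 = A * exp(-Ea/(R*T2)) = 348696.4690 * exp(-47351.1150/(8.314*332.6400)) = 0.0127823 1/s
k2/k1 = 0.0127823 / 0.00360436 = 3.5463


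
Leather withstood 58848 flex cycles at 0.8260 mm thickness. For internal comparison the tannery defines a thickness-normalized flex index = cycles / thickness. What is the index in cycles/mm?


Formula: Index = cycles / thickness
Substituting: Index = 58848 / 0.8260
Result: 71244.5521 cycles/mm


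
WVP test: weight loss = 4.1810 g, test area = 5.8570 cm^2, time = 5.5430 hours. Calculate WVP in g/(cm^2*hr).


Formula: WVP = loss / (area * time)
Substituting: WVP = 4.1810 / (5.8570 * 5.5430)
Result: 0.1288 g/(cm^2*hr)


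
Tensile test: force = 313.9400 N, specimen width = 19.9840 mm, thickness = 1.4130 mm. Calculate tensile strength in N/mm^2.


Formula: TS = force / (width * thickness)
Substituting: TS = 313.9400 / (19.9840 * 1.4130)
Result: 11.1179 N/mm^2


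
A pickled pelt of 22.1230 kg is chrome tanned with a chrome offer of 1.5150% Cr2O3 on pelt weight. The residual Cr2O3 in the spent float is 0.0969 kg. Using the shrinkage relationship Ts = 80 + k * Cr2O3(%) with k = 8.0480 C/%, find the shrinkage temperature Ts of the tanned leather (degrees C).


Offered = pelt * offer_pct / 100 = 22.1230 * 1.5150 / 100 = 0.3352 kg
Uptake = offered - residual = 0.3352 - 0.0969 = 0.2383 kg
Cr2O3% on pelt = uptake / pelt * 100 = 0.2383 / 22.1230 * 100 = 1.0770 %
Ts = 80 + k * Cr2O3% = 80 + 8.0480 * 1.0770 = 88.6677 C


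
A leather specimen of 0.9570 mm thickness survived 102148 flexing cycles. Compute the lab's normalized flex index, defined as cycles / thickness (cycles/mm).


Formula: Index = cycles / thickness
Substituting: Index = 102148 / 0.9570
Result: 106737.7220 cycles/mm


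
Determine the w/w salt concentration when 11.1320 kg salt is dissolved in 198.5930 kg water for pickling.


Formula: Conc = salt / (water + salt) * 100
Substituting: Conc = 11.1320 / (198.5930 + 11.1320) * 100
Result: 5.3079 %


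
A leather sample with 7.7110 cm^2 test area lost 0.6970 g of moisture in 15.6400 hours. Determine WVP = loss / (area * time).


Formula: WVP = loss / (area * time)
Substituting: WVP = 0.6970 / (7.7110 * 15.6400)
Result: 0.00577943 g/(cm^2*hr)


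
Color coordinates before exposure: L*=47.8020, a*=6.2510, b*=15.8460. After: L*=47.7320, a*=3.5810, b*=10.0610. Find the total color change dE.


dL = -0.07, da = -2.6700, db = -5.7850
dE = sqrt((-0.07)^2 + (-2.6700)^2 + (-5.7850)^2) = 6.3718


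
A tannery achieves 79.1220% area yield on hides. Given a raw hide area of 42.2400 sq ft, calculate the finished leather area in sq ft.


Formula: finished = raw * yield / 100
Substituting: finished = 42.2400 * 79.1220 / 100
Result: 33.4211 sq ft


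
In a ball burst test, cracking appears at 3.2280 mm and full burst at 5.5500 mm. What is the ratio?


Formula: Ratio = crack / burst
Substituting: Ratio = 3.2280 / 5.5500
Result: 0.5816


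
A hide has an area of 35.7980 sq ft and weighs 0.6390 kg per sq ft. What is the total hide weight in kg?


Formula: Weight = area * weight_per_sqft
Substituting: Weight = 35.7980 * 0.6390
Result: 22.8749 kg


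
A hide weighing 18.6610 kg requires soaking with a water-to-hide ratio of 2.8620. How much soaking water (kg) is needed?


Formula: Water = hide_weight * ratio
Substituting: Water = 18.6610 * 2.8620
Result: 53.4078 kg


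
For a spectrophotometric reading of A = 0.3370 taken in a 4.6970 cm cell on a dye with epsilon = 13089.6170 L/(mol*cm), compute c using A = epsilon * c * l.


Formula: c = A / (epsilon * l)
Substituting: c = 0.3370 / (13089.6170 * 4.6970)
Result: 5.4813e-06 mol/L


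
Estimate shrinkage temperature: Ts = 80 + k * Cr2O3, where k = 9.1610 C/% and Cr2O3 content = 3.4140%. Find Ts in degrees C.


Formula: Ts = 80 + k * Cr2O3
Substituting: Ts = 80 + 9.1610 * 3.4140
Result: 111.2757 C


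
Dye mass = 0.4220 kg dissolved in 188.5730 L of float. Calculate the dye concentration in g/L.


Formula: Conc = dye_mass(kg) / volume(L) * 1000
Substituting: Conc = 0.4220 / 188.5730 * 1000
Result: 2.2379 g/L


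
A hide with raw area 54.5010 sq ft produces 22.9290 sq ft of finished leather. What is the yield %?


Formula: Yield = finished / raw * 100
Substituting: Yield = 22.9290 / 54.5010 * 100
Result: 42.0708 %


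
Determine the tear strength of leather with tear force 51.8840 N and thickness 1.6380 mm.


Formula: Tear strength = force / thickness
Substituting: Tear strength = 51.8840 / 1.6380
Result: 31.6752 N/mm


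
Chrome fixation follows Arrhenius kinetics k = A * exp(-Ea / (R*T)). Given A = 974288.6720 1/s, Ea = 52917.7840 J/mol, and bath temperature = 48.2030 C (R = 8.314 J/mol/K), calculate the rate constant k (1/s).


T_K = T_C + 273.15 = 48.2030 + 273.15 = 321.3530 K
exponent = -Ea / (R * T_K) = -52917.7840 / (8.314 * 321.3530) = -19.8066
k = A * exp(exponent) = 974288.6720 * exp(-19.8066) = 0.00243671 1/s


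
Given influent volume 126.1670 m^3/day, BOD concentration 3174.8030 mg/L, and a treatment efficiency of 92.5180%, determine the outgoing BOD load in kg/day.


Load_in = volume * conc / 1000 = 126.1670 * 3174.8030 / 1000 = 400.5554 kg/day
Removed = Load_in * eff / 100 = 400.5554 * 92.5180 / 100 = 370.5858 kg/day
Load_out = Load_in - Removed = 400.5554 - 370.5858 = 29.9696 kg/day


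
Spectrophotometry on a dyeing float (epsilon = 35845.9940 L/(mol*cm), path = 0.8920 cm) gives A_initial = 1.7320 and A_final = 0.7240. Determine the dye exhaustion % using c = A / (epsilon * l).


c_initial = A_i / (epsilon * l) = 1.7320 / (35845.9940 * 0.8920) = 5.4168e-05 mol/L
c_final = A_f / (epsilon * l) = 0.7240 / (35845.9940 * 0.8920) = 2.2643e-05 mol/L
Exhaustion = (c_initial - c_final) / c_initial * 100 = (5.4168e-05 - 2.2643e-05) / 5.4168e-05 * 100 = 58.1986 %


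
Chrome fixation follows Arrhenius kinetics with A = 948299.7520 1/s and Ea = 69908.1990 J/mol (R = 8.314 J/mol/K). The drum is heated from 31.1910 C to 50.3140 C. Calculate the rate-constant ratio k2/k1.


T1 = 31.1910 + 273.15 = 304.3410 K; T2 = 50.3140 + 273.15 = 323.4640 K
k1 = A * exp(-Ea/(R*T1)) = 948299.7520 * exp(-69908.1990/(8.314*304.3410)) = 9.5067e-07 1/s
k2 = A * exp(-Ea/(R*T2)) = 948299.7520 * exp(-69908.1990/(8.314*323.4640)) = 4.8686e-06 1/s
k2/k1 = 4.8686e-06 / 9.5067e-07 = 5.1212


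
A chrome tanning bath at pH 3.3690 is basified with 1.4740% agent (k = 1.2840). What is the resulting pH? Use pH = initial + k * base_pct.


Formula: pH_final = pH_initial + k * base_pct
Substituting: pH_final = 3.3690 + 1.2840 * 1.4740
Result: 5.2616


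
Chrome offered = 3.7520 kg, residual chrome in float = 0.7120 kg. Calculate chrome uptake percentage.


Formula: Uptake = (offered - residual) / offered * 100
Substituting: Uptake = (3.7520 - 0.7120) / 3.7520 * 100
Result: 81.0235 %


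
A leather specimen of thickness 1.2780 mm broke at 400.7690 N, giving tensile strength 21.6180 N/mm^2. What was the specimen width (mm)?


Formula: w = F / (TS * t)
Substituting: w = 400.7690 / (21.6180 * 1.2780)
Result: 14.5060 mm


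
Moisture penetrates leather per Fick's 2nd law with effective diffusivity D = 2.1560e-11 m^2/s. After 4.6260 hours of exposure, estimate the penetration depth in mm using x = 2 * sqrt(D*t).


t = 4.6260 hr * 3600 = 16653.6000 s
D * t = 2.1560e-11 * 16653.6000 = 3.5905e-07
x = 2 * sqrt(D*t) = 2 * sqrt(3.5905e-07) = 0.00119842 m = 1.1984 mm


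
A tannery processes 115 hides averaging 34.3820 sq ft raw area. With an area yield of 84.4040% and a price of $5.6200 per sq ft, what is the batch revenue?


Raw_total = N * avg_area = 115 * 34.3820 = 3953.9300 sq ft
Finished = Raw_total * yield / 100 = 3953.9300 * 84.4040 / 100 = 3337.2751 sq ft
Value = Finished * price = 3337.2751 * 5.6200 = 18755.4859 $


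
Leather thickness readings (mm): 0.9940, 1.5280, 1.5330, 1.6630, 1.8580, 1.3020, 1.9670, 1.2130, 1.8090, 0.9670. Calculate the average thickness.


Formula: Average = sum / n
Substituting: Average = 14.8340 / 10
Result: 1.4834 mm


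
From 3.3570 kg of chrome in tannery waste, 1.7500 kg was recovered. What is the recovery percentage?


Formula: Recovery = recovered / input * 100
Substituting: Recovery = 1.7500 / 3.3570 * 100
Result: 52.1299 %


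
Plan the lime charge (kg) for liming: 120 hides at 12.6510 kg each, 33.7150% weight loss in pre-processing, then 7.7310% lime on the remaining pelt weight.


Total_raw = N * avg_wt = 120 * 12.6510 = 1518.1200 kg
Substrate = Total_raw * (1 - loss/100) = 1518.1200 * (1 - 33.7150/100) = 1006.2858 kg
Lime = Substrate * pct / 100 = 1006.2858 * 7.7310 / 100 = 77.7960 kg


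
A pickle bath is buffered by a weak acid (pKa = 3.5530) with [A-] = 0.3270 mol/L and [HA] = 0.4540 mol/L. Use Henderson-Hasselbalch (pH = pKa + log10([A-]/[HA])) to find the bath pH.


ratio = [A-] / [HA] = 0.3270 / 0.4540 = 0.7203
log10(ratio) = -0.1425
pH = pKa + log10(ratio) = 3.5530 - 0.1425 = 3.4105


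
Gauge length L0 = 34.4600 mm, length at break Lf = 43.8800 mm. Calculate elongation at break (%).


Formula: Elongation = (Lf - L0) / L0 * 100
Substituting: Elongation = (43.8800 - 34.4600) / 34.4600 * 100
Result: 27.3360 %


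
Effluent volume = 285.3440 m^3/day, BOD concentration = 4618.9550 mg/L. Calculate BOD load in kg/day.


Formula: BOD_load = volume * conc / 1000
Substituting: BOD_load = 285.3440 * 4618.9550 / 1000
Result: 1317.9911 kg/day


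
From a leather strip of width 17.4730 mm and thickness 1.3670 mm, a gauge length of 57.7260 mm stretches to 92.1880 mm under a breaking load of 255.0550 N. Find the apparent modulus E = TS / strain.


TS = F / (w * t) = 255.0550 / (17.4730 * 1.3670) = 10.6782 N/mm^2
strain = (Lf - L0) / L0 = (92.1880 - 57.7260) / 57.7260 = 0.5970
E = TS / strain = 10.6782 / 0.5970 = 17.8866 N/mm^2


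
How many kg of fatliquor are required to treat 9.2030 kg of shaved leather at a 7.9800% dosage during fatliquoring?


Formula: Fat = substrate * pct / 100
Substituting: Fat = 9.2030 * 7.9800 / 100
Result: 0.7344 kg


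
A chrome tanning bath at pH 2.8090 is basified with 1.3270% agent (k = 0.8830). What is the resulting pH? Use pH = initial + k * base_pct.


Formula: pH_final = pH_initial + k * base_pct
Substituting: pH_final = 2.8090 + 0.8830 * 1.3270
Result: 3.9807


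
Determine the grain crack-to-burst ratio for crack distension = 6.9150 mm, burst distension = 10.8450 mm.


Formula: Ratio = crack / burst
Substituting: Ratio = 6.9150 / 10.8450
Result: 0.6376


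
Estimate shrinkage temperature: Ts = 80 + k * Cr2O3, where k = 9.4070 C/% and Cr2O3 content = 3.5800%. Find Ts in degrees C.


Formula: Ts = 80 + k * Cr2O3
Substituting: Ts = 80 + 9.4070 * 3.5800
Result: 113.6771 C


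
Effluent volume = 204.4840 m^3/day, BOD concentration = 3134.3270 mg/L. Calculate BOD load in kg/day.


Formula: BOD_load = volume * conc / 1000
Substituting: BOD_load = 204.4840 * 3134.3270 / 1000
Result: 640.9197 kg/day


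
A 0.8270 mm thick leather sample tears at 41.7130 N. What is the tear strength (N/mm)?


Formula: Tear strength = force / thickness
Substituting: Tear strength = 41.7130 / 0.8270
Result: 50.4389 N/mm


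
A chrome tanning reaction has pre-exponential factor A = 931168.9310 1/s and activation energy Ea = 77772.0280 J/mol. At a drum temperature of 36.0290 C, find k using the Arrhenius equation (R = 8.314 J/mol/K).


T_K = T_C + 273.15 = 36.0290 + 273.15 = 309.1790 K
exponent = -Ea / (R * T_K) = -77772.0280 / (8.314 * 309.1790) = -30.2554
k = A * exp(exponent) = 931168.9310 * exp(-30.2554) = 6.7493e-08 1/s


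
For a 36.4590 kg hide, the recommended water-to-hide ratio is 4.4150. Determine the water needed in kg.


Formula: Water = hide_weight * ratio
Substituting: Water = 36.4590 * 4.4150
Result: 160.9665 kg


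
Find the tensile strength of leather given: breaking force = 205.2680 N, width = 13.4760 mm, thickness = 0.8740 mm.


Formula: TS = force / (width * thickness)
Substituting: TS = 205.2680 / (13.4760 * 0.8740)
Result: 17.4281 N/mm^2


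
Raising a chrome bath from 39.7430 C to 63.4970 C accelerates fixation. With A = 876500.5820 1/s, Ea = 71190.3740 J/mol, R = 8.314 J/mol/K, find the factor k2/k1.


T1 = 39.7430 + 273.15 = 312.8930 K; T2 = 63.4970 + 273.15 = 336.6470 K
k1 = A * exp(-Ea/(R*T1)) = 876500.5820 * exp(-71190.3740/(8.314*312.8930)) = 1.1422e-06 1/s
k2 = A * exp(-Ea/(R*T2)) = 876500.5820 * exp(-71190.3740/(8.314*336.6470)) = 7.8768e-06 1/s
k2/k1 = 7.8768e-06 / 1.1422e-06 = 6.8963


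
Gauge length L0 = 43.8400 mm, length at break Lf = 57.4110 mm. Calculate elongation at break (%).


Formula: Elongation = (Lf - L0) / L0 * 100
Substituting: Elongation = (57.4110 - 43.8400) / 43.8400 * 100
Result: 30.9557 %


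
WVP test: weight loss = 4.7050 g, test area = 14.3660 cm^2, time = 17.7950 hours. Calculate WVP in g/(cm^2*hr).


Formula: WVP = loss / (area * time)
Substituting: WVP = 4.7050 / (14.3660 * 17.7950)
Result: 0.0184046 g/(cm^2*hr)


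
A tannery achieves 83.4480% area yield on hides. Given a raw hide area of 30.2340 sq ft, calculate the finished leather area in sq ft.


Formula: finished = raw * yield / 100
Substituting: finished = 30.2340 * 83.4480 / 100
Result: 25.2297 sq ft


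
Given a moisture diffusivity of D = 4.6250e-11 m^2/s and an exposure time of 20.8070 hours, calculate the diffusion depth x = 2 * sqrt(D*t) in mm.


t = 20.8070 hr * 3600 = 74905.2000 s
D * t = 4.6250e-11 * 74905.2000 = 3.4644e-06
x = 2 * sqrt(D*t) = 2 * sqrt(3.4644e-06) = 0.00372256 m = 3.7226 mm


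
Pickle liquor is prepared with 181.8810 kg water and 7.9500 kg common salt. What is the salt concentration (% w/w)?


Formula: Conc = salt / (water + salt) * 100
Substituting: Conc = 7.9500 / (181.8810 + 7.9500) * 100
Result: 4.1879 %


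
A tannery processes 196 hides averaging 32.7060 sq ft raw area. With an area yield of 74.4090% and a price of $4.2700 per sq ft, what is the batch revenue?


Raw_total = N * avg_area = 196 * 32.7060 = 6410.3760 sq ft
Finished = Raw_total * yield / 100 = 6410.3760 * 74.4090 / 100 = 4769.8967 sq ft
Value = Finished * price = 4769.8967 * 4.2700 = 20367.4588 $


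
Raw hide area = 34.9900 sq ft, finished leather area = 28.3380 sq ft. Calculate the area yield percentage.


Formula: Yield = finished / raw * 100
Substituting: Yield = 28.3380 / 34.9900 * 100
Result: 80.9889 %


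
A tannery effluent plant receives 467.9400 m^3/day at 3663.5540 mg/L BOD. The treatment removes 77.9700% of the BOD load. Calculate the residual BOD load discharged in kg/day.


Load_in = volume * conc / 1000 = 467.9400 * 3663.5540 / 1000 = 1714.3235 kg/day
Removed = Load_in * eff / 100 = 1714.3235 * 77.9700 / 100 = 1336.6580 kg/day
Load_out = Load_in - Removed = 1714.3235 - 1336.6580 = 377.6655 kg/day


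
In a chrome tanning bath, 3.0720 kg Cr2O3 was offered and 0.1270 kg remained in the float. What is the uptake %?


Formula: Uptake = (offered - residual) / offered * 100
Substituting: Uptake = (3.0720 - 0.1270) / 3.0720 * 100
Result: 95.8659 %


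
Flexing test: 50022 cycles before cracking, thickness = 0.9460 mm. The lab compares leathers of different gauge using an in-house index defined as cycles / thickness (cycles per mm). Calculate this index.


Formula: Index = cycles / thickness
Substituting: Index = 50022 / 0.9460
Result: 52877.3784 cycles/mm


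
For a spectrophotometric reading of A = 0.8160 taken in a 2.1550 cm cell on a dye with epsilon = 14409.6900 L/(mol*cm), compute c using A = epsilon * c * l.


Formula: c = A / (epsilon * l)
Substituting: c = 0.8160 / (14409.6900 * 2.1550)
Result: 2.6278e-05 mol/L


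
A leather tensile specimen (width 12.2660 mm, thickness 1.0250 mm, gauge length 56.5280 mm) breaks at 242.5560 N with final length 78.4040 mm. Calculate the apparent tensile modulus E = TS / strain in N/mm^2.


TS = F / (w * t) = 242.5560 / (12.2660 * 1.0250) = 19.2924 N/mm^2
strain = (Lf - L0) / L0 = (78.4040 - 56.5280) / 56.5280 = 0.3870
E = TS / strain = 19.2924 / 0.3870 = 49.8518 N/mm^2


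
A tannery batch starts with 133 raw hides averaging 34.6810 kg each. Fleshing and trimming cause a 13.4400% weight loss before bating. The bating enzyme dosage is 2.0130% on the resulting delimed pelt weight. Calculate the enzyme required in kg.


Total_raw = N * avg_wt = 133 * 34.6810 = 4612.5730 kg
Substrate = Total_raw * (1 - loss/100) = 4612.5730 * (1 - 13.4400/100) = 3992.6432 kg
Enzyme = Substrate * pct / 100 = 3992.6432 * 2.0130 / 100 = 80.3719 kg


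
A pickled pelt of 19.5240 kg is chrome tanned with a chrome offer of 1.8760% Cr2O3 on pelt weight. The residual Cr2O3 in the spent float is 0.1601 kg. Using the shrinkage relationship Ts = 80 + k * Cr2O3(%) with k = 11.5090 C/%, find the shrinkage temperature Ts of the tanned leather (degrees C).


Offered = pelt * offer_pct / 100 = 19.5240 * 1.8760 / 100 = 0.3663 kg
Uptake = offered - residual = 0.3663 - 0.1601 = 0.2062 kg
Cr2O3% on pelt = uptake / pelt * 100 = 0.2062 / 19.5240 * 100 = 1.0560 %
Ts = 80 + k * Cr2O3% = 80 + 11.5090 * 1.0560 = 92.1533 C


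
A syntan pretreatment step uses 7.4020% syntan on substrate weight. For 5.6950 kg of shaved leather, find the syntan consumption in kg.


Formula: Syntan = substrate * pct / 100
Substituting: Syntan = 5.6950 * 7.4020 / 100
Result: 0.4215 kg


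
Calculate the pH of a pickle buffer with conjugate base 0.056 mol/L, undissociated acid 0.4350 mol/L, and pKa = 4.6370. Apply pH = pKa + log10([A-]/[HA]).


ratio = [A-] / [HA] = 0.056 / 0.4350 = 0.1287
log10(ratio) = -0.8903
pH = pKa + log10(ratio) = 4.6370 - 0.8903 = 3.7467


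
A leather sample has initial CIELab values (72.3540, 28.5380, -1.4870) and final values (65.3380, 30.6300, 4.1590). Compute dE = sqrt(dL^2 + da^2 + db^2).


dL = -7.0160, da = 2.0920, db = 5.6460
dE = sqrt((-7.0160)^2 + 2.0920^2 + 5.6460^2) = 9.2454


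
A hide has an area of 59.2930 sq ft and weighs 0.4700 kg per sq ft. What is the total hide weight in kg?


Formula: Weight = area * weight_per_sqft
Substituting: Weight = 59.2930 * 0.4700
Result: 27.8677 kg


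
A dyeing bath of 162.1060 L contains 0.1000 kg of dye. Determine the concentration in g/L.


Formula: Conc = dye_mass(kg) / volume(L) * 1000
Substituting: Conc = 0.1000 / 162.1060 * 1000
Result: 0.6169 g/L


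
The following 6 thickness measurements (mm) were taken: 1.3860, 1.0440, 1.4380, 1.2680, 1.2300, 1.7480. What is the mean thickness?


Formula: Average = sum / n
Substituting: Average = 8.1140 / 6
Result: 1.3523 mm


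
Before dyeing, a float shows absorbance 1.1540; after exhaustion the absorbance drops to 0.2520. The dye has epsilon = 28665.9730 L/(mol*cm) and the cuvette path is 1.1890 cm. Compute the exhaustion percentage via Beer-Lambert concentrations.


c_initial = A_i / (epsilon * l) = 1.1540 / (28665.9730 * 1.1890) = 3.3858e-05 mol/L
c_final = A_f / (epsilon * l) = 0.2520 / (28665.9730 * 1.1890) = 7.3935e-06 mol/L
Exhaustion = (c_initial - c_final) / c_initial * 100 = (3.3858e-05 - 7.3935e-06) / 3.3858e-05 * 100 = 78.1629 %


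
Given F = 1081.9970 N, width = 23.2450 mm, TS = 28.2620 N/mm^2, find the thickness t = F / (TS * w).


Formula: t = F / (TS * w)
Substituting: t = 1081.9970 / (28.2620 * 23.2450)
Result: 1.6470 mm


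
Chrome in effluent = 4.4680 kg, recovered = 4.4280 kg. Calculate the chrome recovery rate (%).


Formula: Recovery = recovered / input * 100
Substituting: Recovery = 4.4280 / 4.4680 * 100
Result: 99.1047 %


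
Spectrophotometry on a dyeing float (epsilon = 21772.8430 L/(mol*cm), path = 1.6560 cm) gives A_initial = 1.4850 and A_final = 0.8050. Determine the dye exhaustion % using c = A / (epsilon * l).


c_initial = A_i / (epsilon * l) = 1.4850 / (21772.8430 * 1.6560) = 4.1186e-05 mol/L
c_final = A_f / (epsilon * l) = 0.8050 / (21772.8430 * 1.6560) = 2.2326e-05 mol/L
Exhaustion = (c_initial - c_final) / c_initial * 100 = (4.1186e-05 - 2.2326e-05) / 4.1186e-05 * 100 = 45.7912 %


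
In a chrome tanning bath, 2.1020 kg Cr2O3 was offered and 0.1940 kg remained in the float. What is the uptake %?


Formula: Uptake = (offered - residual) / offered * 100
Substituting: Uptake = (2.1020 - 0.1940) / 2.1020 * 100
Result: 90.7707 %


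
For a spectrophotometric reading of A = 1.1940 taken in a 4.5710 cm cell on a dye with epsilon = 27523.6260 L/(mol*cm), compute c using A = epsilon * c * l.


Formula: c = A / (epsilon * l)
Substituting: c = 1.1940 / (27523.6260 * 4.5710)
Result: 9.4905e-06 mol/L


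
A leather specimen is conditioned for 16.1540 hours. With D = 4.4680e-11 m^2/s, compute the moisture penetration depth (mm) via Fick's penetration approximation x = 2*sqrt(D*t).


t = 16.1540 hr * 3600 = 58154.4000 s
D * t = 4.4680e-11 * 58154.4000 = 2.5983e-06
x = 2 * sqrt(D*t) = 2 * sqrt(2.5983e-06) = 0.00322387 m = 3.2239 mm


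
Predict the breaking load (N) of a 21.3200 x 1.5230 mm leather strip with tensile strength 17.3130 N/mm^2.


Formula: F = TS * w * t
Substituting: F = 17.3130 * 21.3200 * 1.5230
Result: 562.1593 N


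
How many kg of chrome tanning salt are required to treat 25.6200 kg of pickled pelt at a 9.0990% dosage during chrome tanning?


Formula: Chrome = substrate * pct / 100
Substituting: Chrome = 25.6200 * 9.0990 / 100
Result: 2.3312 kg


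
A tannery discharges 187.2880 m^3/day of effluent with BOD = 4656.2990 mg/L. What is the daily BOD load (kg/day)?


Formula: BOD_load = volume * conc / 1000
Substituting: BOD_load = 187.2880 * 4656.2990 / 1000
Result: 872.0689 kg/day


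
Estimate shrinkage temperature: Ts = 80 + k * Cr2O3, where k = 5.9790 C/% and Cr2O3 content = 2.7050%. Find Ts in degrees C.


Formula: Ts = 80 + k * Cr2O3
Substituting: Ts = 80 + 5.9790 * 2.7050
Result: 96.1732 C


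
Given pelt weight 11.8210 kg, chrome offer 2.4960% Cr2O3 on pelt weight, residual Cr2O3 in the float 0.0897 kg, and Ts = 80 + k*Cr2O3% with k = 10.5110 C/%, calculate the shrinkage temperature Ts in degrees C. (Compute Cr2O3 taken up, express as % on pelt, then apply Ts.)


Offered = pelt * offer_pct / 100 = 11.8210 * 2.4960 / 100 = 0.2951 kg
Uptake = offered - residual = 0.2951 - 0.0897 = 0.2054 kg
Cr2O3% on pelt = uptake / pelt * 100 = 0.2054 / 11.8210 * 100 = 1.7372 %
Ts = 80 + k * Cr2O3% = 80 + 10.5110 * 1.7372 = 98.2595 C


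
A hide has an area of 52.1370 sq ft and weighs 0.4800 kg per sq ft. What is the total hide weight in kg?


Formula: Weight = area * weight_per_sqft
Substituting: Weight = 52.1370 * 0.4800
Result: 25.0258 kg


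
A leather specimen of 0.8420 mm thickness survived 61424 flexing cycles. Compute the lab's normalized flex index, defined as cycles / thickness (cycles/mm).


Formula: Index = cycles / thickness
Substituting: Index = 61424 / 0.8420
Result: 72950.1188 cycles/mm


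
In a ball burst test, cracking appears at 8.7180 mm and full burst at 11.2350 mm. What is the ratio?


Formula: Ratio = crack / burst
Substituting: Ratio = 8.7180 / 11.2350
Result: 0.7760


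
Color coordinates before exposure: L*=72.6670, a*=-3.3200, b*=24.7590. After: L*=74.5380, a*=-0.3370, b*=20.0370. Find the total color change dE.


dL = 1.8710, da = 2.9830, db = -4.7220
dE = sqrt(1.8710^2 + 2.9830^2 + (-4.7220)^2) = 5.8903


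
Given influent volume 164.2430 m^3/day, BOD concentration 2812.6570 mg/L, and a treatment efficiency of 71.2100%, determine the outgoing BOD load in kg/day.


Load_in = volume * conc / 1000 = 164.2430 * 2812.6570 / 1000 = 461.9592 kg/day
Removed = Load_in * eff / 100 = 461.9592 * 71.2100 / 100 = 328.9612 kg/day
Load_out = Load_in - Removed = 461.9592 - 328.9612 = 132.9981 kg/day


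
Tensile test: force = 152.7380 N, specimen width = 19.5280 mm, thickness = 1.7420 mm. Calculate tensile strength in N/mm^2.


Formula: TS = force / (width * thickness)
Substituting: TS = 152.7380 / (19.5280 * 1.7420)
Result: 4.4899 N/mm^2


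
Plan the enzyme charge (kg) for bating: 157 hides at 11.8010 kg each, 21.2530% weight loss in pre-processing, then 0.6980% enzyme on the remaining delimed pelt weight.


Total_raw = N * avg_wt = 157 * 11.8010 = 1852.7570 kg
Substrate = Total_raw * (1 - loss/100) = 1852.7570 * (1 - 21.2530/100) = 1458.9906 kg
Enzyme = Substrate * pct / 100 = 1458.9906 * 0.6980 / 100 = 10.1838 kg


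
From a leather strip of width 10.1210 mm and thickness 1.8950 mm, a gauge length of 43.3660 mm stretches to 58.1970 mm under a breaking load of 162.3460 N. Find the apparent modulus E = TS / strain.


TS = F / (w * t) = 162.3460 / (10.1210 * 1.8950) = 8.4646 N/mm^2
strain = (Lf - L0) / L0 = (58.1970 - 43.3660) / 43.3660 = 0.3420
E = TS / strain = 8.4646 / 0.3420 = 24.7507 N/mm^2


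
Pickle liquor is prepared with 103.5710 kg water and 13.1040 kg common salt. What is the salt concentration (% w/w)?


Formula: Conc = salt / (water + salt) * 100
Substituting: Conc = 13.1040 / (103.5710 + 13.1040) * 100
Result: 11.2312 %


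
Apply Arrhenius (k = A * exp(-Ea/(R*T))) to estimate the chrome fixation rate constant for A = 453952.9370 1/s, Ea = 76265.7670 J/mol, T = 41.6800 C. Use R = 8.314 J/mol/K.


T_K = T_C + 273.15 = 41.6800 + 273.15 = 314.8300 K
exponent = -Ea / (R * T_K) = -76265.7670 / (8.314 * 314.8300) = -29.1369
k = A * exp(exponent) = 453952.9370 * exp(-29.1369) = 1.0070e-07 1/s


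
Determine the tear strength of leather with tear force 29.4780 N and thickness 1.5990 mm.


Formula: Tear strength = force / thickness
Substituting: Tear strength = 29.4780 / 1.5990
Result: 18.4353 N/mm


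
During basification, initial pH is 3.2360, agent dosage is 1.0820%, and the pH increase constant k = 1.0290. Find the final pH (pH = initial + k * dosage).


Formula: pH_final = pH_initial + k * base_pct
Substituting: pH_final = 3.2360 + 1.0290 * 1.0820
Result: 4.3494


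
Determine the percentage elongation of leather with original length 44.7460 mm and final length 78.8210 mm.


Formula: Elongation = (Lf - L0) / L0 * 100
Substituting: Elongation = (78.8210 - 44.7460) / 44.7460 * 100
Result: 76.1521 %


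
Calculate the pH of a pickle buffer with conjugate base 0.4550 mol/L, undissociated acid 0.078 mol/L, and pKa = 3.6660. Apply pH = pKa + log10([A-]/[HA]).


ratio = [A-] / [HA] = 0.4550 / 0.078 = 5.8333
log10(ratio) = 0.7659
pH = pKa + log10(ratio) = 3.6660 + 0.7659 = 4.4319


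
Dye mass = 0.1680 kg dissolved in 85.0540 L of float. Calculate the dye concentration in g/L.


Formula: Conc = dye_mass(kg) / volume(L) * 1000
Substituting: Conc = 0.1680 / 85.0540 * 1000
Result: 1.9752 g/L


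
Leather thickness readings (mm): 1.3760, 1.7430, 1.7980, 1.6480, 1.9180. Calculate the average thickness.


Formula: Average = sum / n
Substituting: Average = 8.4830 / 5
Result: 1.6966 mm


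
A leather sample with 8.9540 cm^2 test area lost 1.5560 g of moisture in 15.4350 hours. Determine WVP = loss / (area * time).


Formula: WVP = loss / (area * time)
Substituting: WVP = 1.5560 / (8.9540 * 15.4350)
Result: 0.0112586 g/(cm^2*hr)


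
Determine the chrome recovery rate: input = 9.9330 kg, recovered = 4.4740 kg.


Formula: Recovery = recovered / input * 100
Substituting: Recovery = 4.4740 / 9.9330 * 100
Result: 45.0418 %


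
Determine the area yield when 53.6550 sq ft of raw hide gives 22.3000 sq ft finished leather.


Formula: Yield = finished / raw * 100
Substituting: Yield = 22.3000 / 53.6550 * 100
Result: 41.5618 %


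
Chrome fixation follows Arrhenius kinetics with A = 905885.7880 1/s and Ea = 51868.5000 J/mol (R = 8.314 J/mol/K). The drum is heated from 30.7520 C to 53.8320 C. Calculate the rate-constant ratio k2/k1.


T1 = 30.7520 + 273.15 = 303.9020 K; T2 = 53.8320 + 273.15 = 326.9820 K
k1 = A * exp(-Ea/(R*T1)) = 905885.7880 * exp(-51868.5000/(8.314*303.9020)) = 0.00110052 1/s
k2 = A * exp(-Ea/(R*T2)) = 905885.7880 * exp(-51868.5000/(8.314*326.9820)) = 0.00468703 1/s
k2/k1 = 0.00468703 / 0.00110052 = 4.2589


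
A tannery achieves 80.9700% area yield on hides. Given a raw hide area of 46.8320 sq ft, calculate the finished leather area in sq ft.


Formula: finished = raw * yield / 100
Substituting: finished = 46.8320 * 80.9700 / 100
Result: 37.9199 sq ft


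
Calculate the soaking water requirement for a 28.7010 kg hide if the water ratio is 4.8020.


Formula: Water = hide_weight * ratio
Substituting: Water = 28.7010 * 4.8020
Result: 137.8222 kg


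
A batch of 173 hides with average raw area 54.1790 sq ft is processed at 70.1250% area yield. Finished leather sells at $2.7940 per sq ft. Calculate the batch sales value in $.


Raw_total = N * avg_area = 173 * 54.1790 = 9372.9670 sq ft
Finished = Raw_total * yield / 100 = 9372.9670 * 70.1250 / 100 = 6572.7931 sq ft
Value = Finished * price = 6572.7931 * 2.7940 = 18364.3839 $


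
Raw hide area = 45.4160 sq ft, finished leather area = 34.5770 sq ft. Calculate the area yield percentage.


Formula: Yield = finished / raw * 100
Substituting: Yield = 34.5770 / 45.4160 * 100
Result: 76.1340 %


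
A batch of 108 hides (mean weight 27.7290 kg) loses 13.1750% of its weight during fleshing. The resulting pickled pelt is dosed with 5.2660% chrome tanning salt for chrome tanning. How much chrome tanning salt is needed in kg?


Total_raw = N * avg_wt = 108 * 27.7290 = 2994.7320 kg
Substrate = Total_raw * (1 - loss/100) = 2994.7320 * (1 - 13.1750/100) = 2600.1761 kg
Chrome = Substrate * pct / 100 = 2600.1761 * 5.2660 / 100 = 136.9253 kg


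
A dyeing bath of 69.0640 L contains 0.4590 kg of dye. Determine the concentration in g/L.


Formula: Conc = dye_mass(kg) / volume(L) * 1000
Substituting: Conc = 0.4590 / 69.0640 * 1000
Result: 6.6460 g/L


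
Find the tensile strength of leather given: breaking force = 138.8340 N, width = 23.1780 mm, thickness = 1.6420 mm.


Formula: TS = force / (width * thickness)
Substituting: TS = 138.8340 / (23.1780 * 1.6420)
Result: 3.6479 N/mm^2


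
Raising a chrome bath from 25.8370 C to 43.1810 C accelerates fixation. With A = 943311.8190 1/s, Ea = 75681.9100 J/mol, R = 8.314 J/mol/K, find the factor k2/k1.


T1 = 25.8370 + 273.15 = 298.9870 K; T2 = 43.1810 + 273.15 = 316.3310 K
k1 = A * exp(-Ea/(R*T1)) = 943311.8190 * exp(-75681.9100/(8.314*298.9870)) = 5.6512e-08 1/s
k2 = A * exp(-Ea/(R*T2)) = 943311.8190 * exp(-75681.9100/(8.314*316.3310)) = 2.9999e-07 1/s
k2/k1 = 2.9999e-07 / 5.6512e-08 = 5.3085


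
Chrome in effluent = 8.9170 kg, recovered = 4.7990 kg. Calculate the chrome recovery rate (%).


Formula: Recovery = recovered / input * 100
Substituting: Recovery = 4.7990 / 8.9170 * 100
Result: 53.8185 %


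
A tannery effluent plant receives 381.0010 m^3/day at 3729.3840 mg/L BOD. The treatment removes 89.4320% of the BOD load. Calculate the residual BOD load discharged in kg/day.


Load_in = volume * conc / 1000 = 381.0010 * 3729.3840 / 1000 = 1420.8990 kg/day
Removed = Load_in * eff / 100 = 1420.8990 * 89.4320 / 100 = 1270.7384 kg/day
Load_out = Load_in - Removed = 1420.8990 - 1270.7384 = 150.1606 kg/day


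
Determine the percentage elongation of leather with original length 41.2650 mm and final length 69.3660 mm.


Formula: Elongation = (Lf - L0) / L0 * 100
Substituting: Elongation = (69.3660 - 41.2650) / 41.2650 * 100
Result: 68.0989 %


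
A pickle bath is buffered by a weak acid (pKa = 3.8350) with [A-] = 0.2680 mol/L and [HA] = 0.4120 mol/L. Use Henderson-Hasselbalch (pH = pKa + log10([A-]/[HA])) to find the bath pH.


ratio = [A-] / [HA] = 0.2680 / 0.4120 = 0.6505
log10(ratio) = -0.1868
pH = pKa + log10(ratio) = 3.8350 - 0.1868 = 3.6482


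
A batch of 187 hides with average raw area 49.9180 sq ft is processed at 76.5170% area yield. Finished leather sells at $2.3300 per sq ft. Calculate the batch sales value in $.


Raw_total = N * avg_area = 187 * 49.9180 = 9334.6660 sq ft
Finished = Raw_total * yield / 100 = 9334.6660 * 76.5170 / 100 = 7142.6064 sq ft
Value = Finished * price = 7142.6064 * 2.3300 = 16642.2729 $


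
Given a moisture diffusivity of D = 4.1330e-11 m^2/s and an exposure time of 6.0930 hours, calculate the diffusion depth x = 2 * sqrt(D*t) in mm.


t = 6.0930 hr * 3600 = 21934.8000 s
D * t = 4.1330e-11 * 21934.8000 = 9.0657e-07
x = 2 * sqrt(D*t) = 2 * sqrt(9.0657e-07) = 0.00190427 m = 1.9043 mm


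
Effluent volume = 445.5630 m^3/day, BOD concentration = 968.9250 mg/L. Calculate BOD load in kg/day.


Formula: BOD_load = volume * conc / 1000
Substituting: BOD_load = 445.5630 * 968.9250 / 1000
Result: 431.7171 kg/day


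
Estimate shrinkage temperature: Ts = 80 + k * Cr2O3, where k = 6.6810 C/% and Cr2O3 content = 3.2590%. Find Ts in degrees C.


Formula: Ts = 80 + k * Cr2O3
Substituting: Ts = 80 + 6.6810 * 3.2590
Result: 101.7734 C


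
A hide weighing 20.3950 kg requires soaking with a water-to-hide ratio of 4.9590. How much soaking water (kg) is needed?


Formula: Water = hide_weight * ratio
Substituting: Water = 20.3950 * 4.9590
Result: 101.1388 kg


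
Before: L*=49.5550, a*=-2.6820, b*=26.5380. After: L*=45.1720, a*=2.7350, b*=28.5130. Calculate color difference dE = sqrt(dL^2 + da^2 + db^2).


dL = -4.3830, da = 5.4170, db = 1.9750
dE = sqrt((-4.3830)^2 + 5.4170^2 + 1.9750^2) = 7.2426


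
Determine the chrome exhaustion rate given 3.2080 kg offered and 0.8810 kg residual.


Formula: Uptake = (offered - residual) / offered * 100
Substituting: Uptake = (3.2080 - 0.8810) / 3.2080 * 100
Result: 72.5374 %


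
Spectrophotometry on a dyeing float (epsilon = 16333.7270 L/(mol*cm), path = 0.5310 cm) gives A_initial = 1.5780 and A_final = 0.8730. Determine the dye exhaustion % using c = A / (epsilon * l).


c_initial = A_i / (epsilon * l) = 1.5780 / (16333.7270 * 0.5310) = 1.8194e-04 mol/L
c_final = A_f / (epsilon * l) = 0.8730 / (16333.7270 * 0.5310) = 1.0065e-04 mol/L
Exhaustion = (c_initial - c_final) / c_initial * 100 = (1.8194e-04 - 1.0065e-04) / 1.8194e-04 * 100 = 44.6768 %


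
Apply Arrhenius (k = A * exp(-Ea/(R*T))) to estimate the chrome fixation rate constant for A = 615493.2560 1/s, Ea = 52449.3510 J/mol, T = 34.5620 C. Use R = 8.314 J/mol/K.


T_K = T_C + 273.15 = 34.5620 + 273.15 = 307.7120 K
exponent = -Ea / (R * T_K) = -52449.3510 / (8.314 * 307.7120) = -20.5015
k = A * exp(exponent) = 615493.2560 * exp(-20.5015) = 7.6831e-04 1/s


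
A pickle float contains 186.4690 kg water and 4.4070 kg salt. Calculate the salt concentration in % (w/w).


Formula: Conc = salt / (water + salt) * 100
Substituting: Conc = 4.4070 / (186.4690 + 4.4070) * 100
Result: 2.3088 %


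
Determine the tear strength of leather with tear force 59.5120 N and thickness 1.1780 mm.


Formula: Tear strength = force / thickness
Substituting: Tear strength = 59.5120 / 1.1780
Result: 50.5195 N/mm


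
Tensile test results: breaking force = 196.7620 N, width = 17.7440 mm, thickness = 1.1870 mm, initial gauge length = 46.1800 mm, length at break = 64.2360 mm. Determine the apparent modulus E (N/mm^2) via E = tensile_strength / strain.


TS = F / (w * t) = 196.7620 / (17.7440 * 1.1870) = 9.3420 N/mm^2
strain = (Lf - L0) / L0 = (64.2360 - 46.1800) / 46.1800 = 0.3910
E = TS / strain = 9.3420 / 0.3910 = 23.8930 N/mm^2


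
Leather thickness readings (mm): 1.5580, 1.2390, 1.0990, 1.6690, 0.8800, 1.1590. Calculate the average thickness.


Formula: Average = sum / n
Substituting: Average = 7.6040 / 6
Result: 1.2673 mm


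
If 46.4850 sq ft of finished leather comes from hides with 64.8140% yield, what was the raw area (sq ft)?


Formula: raw = finished * 100 / yield
Substituting: raw = 46.4850 * 100 / 64.8140
Result: 71.7206 sq ft


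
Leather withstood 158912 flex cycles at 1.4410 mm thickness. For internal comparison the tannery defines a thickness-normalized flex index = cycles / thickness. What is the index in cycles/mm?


Formula: Index = cycles / thickness
Substituting: Index = 158912 / 1.4410
Result: 110278.9729 cycles/mm


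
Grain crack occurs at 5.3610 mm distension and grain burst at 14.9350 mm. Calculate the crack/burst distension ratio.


Formula: Ratio = crack / burst
Substituting: Ratio = 5.3610 / 14.9350
Result: 0.3590
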